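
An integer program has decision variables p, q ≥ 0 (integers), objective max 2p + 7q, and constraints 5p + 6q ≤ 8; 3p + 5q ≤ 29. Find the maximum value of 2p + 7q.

The continuous relaxation peaks at (0, 1.33) with value 9.33; rounding to a feasible lattice point costs some objective.
(p,q)=(0,1): 5·0+6·1=6≤8, 3·0+5·1=5≤29, objective 7.
(p,q)=(1,0): 5·1+6·0=5≤8, 3·1+5·0=3≤29, objective 2.
(p,q)=(0,0): 5·0+6·0=0≤8, 3·0+5·0=0≤29, objective 0.
The best lattice point is (0,1), giving 7.

7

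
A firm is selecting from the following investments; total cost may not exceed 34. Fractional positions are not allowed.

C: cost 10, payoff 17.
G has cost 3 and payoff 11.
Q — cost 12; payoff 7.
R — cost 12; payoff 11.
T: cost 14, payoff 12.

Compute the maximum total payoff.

Treat it as a binary knapsack problem.
C + G + R: cost 10 + 3 + 12 = 25 ≤ 34, payoff 17 + 11 + 11 = 39.
C + G + Q: cost 10 + 3 + 12 = 25 ≤ 34, payoff 17 + 11 + 7 = 35.
C + G + T: cost 10 + 3 + 14 = 27 ≤ 34, payoff 17 + 11 + 12 = 40.
Best is C, G, and T with total payoff 40.

40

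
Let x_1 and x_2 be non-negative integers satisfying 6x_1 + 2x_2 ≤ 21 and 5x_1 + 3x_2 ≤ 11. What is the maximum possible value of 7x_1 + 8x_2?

The continuous relaxation peaks at (0, 3.67) with value 29.33; rounding to a feasible lattice point costs some objective.
(x_1,x_2)=(0,3) is feasible, giving 24.
(x_1,x_2)=(1,2) is feasible, giving 23.
(x_1,x_2)=(0,2) is feasible, giving 16.
Maximum is 24 at (x_1,x_2)=(0,3).

24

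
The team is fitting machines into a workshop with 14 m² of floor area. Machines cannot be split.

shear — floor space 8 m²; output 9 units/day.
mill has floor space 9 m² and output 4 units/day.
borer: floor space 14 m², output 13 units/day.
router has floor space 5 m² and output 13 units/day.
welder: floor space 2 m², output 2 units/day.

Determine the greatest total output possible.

Allowing fractional choices, the relaxed optimum would be about 23.0, but machines are indivisible.
router + welder: floor space 5 + 2 = 7 ≤ 14, output 13 + 2 = 15.
shear + router: floor space 8 + 5 = 13 ≤ 14, output 9 + 13 = 22.
mill + router: floor space 9 + 5 = 14 ≤ 14, output 4 + 13 = 17.
Best is shear and router with total output 22.

22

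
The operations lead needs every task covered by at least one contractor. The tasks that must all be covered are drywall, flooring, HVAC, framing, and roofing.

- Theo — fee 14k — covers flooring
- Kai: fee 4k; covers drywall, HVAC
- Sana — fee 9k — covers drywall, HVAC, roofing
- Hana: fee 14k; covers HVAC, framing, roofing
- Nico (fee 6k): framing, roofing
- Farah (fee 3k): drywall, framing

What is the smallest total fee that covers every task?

The greedy cost-per-new-task heuristic would pick Farah, Kai, Nico, and Theo for 27, but a cheaper cover exists.
Choose Theo, Kai, and Nico: together they cover drywall, flooring, HVAC, framing, roofing — every task.
Total fee: 14 + 4 + 6 = 24.
No cover costs less than 24.

24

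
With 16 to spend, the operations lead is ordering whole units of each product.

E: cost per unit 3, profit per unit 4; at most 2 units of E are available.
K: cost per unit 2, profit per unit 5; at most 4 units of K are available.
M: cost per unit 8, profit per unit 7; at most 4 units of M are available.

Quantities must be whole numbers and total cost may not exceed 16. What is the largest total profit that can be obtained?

4×K and 1×M: cost 16 ≤ 16, profit 4·5 + 1·7 = 27.
2×E and 4×K: cost 14 ≤ 16, profit 2·4 + 4·5 = 28.
Best is 28.

28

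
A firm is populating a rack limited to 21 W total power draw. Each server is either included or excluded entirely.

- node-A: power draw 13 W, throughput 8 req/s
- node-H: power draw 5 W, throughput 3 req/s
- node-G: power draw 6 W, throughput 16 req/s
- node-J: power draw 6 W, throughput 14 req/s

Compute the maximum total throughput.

Allowing fractional choices, the relaxed optimum would be about 35.5, but servers are indivisible.
node-H + node-G + node-J: power draw 5 + 6 + 6 = 17 ≤ 21, throughput 3 + 16 + 14 = 33.
node-G + node-J: power draw 6 + 6 = 12 ≤ 21, throughput 16 + 14 = 30.
node-A + node-G: power draw 13 + 6 = 19 ≤ 21, throughput 8 + 16 = 24.
Best is node-H, node-G, and node-J with total throughput 33.

33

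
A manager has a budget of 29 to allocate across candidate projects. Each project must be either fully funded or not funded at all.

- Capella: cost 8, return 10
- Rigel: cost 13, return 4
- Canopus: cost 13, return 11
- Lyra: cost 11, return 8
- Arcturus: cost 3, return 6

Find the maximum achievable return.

Allowing fractional choices, the relaxed optimum would be about 30.6, but projects are indivisible.
Capella + Lyra + Arcturus: cost 8 + 11 + 3 = 22 ≤ 29, return 10 + 8 + 6 = 24.
Capella + Canopus + Arcturus: cost 8 + 13 + 3 = 24 ≤ 29, return 10 + 11 + 6 = 27.
Canopus + Lyra + Arcturus: cost 13 + 11 + 3 = 27 ≤ 29, return 11 + 8 + 6 = 25.
Best is Capella, Canopus, and Arcturus with total return 27.

27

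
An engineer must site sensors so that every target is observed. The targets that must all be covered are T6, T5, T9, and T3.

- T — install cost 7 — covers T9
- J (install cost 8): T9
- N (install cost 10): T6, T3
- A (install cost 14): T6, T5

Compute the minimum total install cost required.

Choose T, N, and A: together they cover T6, T5, T9, T3 — every target.
Total install cost: 7 + 10 + 14 = 31.

31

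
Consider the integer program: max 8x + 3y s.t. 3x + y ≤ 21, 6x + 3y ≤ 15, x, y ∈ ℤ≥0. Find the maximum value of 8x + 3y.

The continuous relaxation peaks at (2.5, 0) with value 20.00; rounding to a feasible lattice point costs some objective.
(x,y)=(2,1): 3·2+1·1=7≤21, 6·2+3·1=15≤15, objective 19.
(x,y)=(2,0): 3·2+1·0=6≤21, 6·2+3·0=12≤15, objective 16.
(x,y)=(1,2): 3·1+1·2=5≤21, 6·1+3·2=12≤15, objective 14.
The best lattice point is (2,1), giving 19.

19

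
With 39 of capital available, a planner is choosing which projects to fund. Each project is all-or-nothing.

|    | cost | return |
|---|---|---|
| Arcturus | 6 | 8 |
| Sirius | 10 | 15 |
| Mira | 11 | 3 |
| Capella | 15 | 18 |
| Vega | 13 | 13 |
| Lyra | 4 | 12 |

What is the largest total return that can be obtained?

53

Take Arcturus, Sirius, Capella, and Lyra: cost 6 + 10 + 15 + 4 = 35 ≤ 39, return 8 + 15 + 18 + 12 = 53.
No other feasible combination does better.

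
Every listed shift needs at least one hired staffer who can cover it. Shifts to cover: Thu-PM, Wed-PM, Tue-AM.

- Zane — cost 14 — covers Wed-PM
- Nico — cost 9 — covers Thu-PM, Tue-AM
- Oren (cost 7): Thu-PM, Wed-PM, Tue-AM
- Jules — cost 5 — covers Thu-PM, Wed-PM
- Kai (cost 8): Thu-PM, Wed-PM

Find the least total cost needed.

Oren alone covers Thu-PM, Wed-PM, Tue-AM — every shift.
Total cost: 7.

7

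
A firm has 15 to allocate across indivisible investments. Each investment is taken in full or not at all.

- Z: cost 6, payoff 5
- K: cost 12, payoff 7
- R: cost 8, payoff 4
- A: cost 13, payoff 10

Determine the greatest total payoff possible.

Take A: cost 13 ≤ 15, payoff 10.
No other feasible combination does better.

10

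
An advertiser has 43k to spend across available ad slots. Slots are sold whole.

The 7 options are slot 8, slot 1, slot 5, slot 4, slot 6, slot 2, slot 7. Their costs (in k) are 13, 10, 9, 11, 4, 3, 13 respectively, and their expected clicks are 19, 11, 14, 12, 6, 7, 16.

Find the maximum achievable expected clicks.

Allowing fractional choices, the relaxed optimum would be about 63.1, but ad slots are indivisible.
slot 8 + slot 1 + slot 6 + slot 2 + slot 7: cost 13 + 10 + 4 + 3 + 13 = 43 ≤ 43, expected clicks 19 + 11 + 6 + 7 + 16 = 59.
slot 8 + slot 5 + slot 4 + slot 6 + slot 2: cost 13 + 9 + 11 + 4 + 3 = 40 ≤ 43, expected clicks 19 + 14 + 12 + 6 + 7 = 58.
slot 8 + slot 5 + slot 6 + slot 2 + slot 7: cost 13 + 9 + 4 + 3 + 13 = 42 ≤ 43, expected clicks 19 + 14 + 6 + 7 + 16 = 62.
Best is slot 8, slot 5, slot 6, slot 2, and slot 7 with total expected clicks 62.

62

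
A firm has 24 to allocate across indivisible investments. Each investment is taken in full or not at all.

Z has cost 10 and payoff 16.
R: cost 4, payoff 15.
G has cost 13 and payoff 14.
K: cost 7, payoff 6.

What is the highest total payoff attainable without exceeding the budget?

Allowing fractional choices, the relaxed optimum would be about 41.8, but investments are indivisible.
Z + R + K: cost 10 + 4 + 7 = 21 ≤ 24, payoff 16 + 15 + 6 = 37.
R + G + K: cost 4 + 13 + 7 = 24 ≤ 24, payoff 15 + 14 + 6 = 35.
Z + R: cost 10 + 4 = 14 ≤ 24, payoff 16 + 15 = 31.
Best is Z, R, and K with total payoff 37.

37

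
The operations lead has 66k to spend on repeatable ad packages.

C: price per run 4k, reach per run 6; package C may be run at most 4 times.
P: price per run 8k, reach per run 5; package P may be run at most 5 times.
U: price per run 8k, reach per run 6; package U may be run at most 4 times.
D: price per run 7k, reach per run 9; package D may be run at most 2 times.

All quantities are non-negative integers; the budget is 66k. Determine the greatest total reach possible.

66

3×C, 1×P, 4×U, and 2×D: price 66 ≤ 66, reach 3·6 + 1·5 + 4·6 + 2·9 = 65.
4×C, 4×U, and 2×D: price 62 ≤ 66, reach 4·6 + 4·6 + 2·9 = 66.
Best is 66.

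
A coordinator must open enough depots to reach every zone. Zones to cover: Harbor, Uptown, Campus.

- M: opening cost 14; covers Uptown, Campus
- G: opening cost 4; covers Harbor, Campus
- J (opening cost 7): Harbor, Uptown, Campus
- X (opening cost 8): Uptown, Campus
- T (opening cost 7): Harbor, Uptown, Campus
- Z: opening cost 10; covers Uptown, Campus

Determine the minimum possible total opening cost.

7

The greedy cost-per-new-zone heuristic would pick G and J for 11, but a cheaper cover exists.
J alone covers Harbor, Uptown, Campus — every zone.
Total opening cost: 7.
No cover costs less than 7.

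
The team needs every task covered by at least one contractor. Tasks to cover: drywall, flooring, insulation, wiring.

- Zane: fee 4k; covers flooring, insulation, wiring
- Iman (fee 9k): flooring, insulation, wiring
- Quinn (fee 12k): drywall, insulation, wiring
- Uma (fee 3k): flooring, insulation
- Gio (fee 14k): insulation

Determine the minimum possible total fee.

This is an integer covering problem.
The greedy cost-per-new-task heuristic would pick Zane and Quinn for 16, but a cheaper cover exists.
Choose Quinn and Uma: together they cover drywall, flooring, insulation, wiring — every task.
Total fee: 12 + 3 = 15.
No cover costs less than 15.

15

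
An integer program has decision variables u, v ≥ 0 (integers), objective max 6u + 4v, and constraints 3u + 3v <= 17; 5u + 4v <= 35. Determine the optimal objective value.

30

Relaxing integrality, the LP optimum is 34.00 at (u,v) = (5.67, 0), which is not an integer point.
(u,v)=(5,0): 3·5+3·0=15≤17, 5·5+4·0=25≤35, objective 30.
(u,v)=(4,1): 3·4+3·1=15≤17, 5·4+4·1=24≤35, objective 28.
(u,v)=(4,0): 3·4+3·0=12≤17, 5·4+4·0=20≤35, objective 24.
The best lattice point is (5,0), giving 30.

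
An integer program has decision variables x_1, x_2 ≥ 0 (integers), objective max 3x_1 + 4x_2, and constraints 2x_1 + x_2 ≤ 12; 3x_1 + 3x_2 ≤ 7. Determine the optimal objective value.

(x_1,x_2)=(0,2) is feasible, giving 8.
(x_1,x_2)=(1,1) is feasible, giving 7.
(x_1,x_2)=(0,1) is feasible, giving 4.
The best lattice point is (0,2), giving 8.

8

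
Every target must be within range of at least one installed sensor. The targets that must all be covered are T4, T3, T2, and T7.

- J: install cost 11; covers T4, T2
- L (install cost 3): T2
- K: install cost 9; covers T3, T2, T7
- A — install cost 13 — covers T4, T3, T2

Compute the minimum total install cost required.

20

The greedy cost-per-new-target heuristic would pick L, K, and J for 23, but a cheaper cover exists.
Choose J and K: together they cover T4, T3, T2, T7 — every target.
Total install cost: 11 + 9 = 20.
No cover costs less than 20.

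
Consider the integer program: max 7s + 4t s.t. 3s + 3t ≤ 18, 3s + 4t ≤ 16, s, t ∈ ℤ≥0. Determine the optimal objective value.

35

The continuous relaxation peaks at (5.33, 0) with value 37.33; rounding to a feasible lattice point costs some objective.
(s,t)=(5,0) is feasible, giving 35.
(s,t)=(4,1) is feasible, giving 32.
Maximum is 35 at (s,t)=(5,0).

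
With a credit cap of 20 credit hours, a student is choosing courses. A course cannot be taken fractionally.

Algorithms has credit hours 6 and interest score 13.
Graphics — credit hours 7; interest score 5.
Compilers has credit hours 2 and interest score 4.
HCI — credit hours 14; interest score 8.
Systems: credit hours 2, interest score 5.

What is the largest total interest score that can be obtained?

27

Algorithms + Compilers + Systems: credit hours 6 + 2 + 2 = 10 ≤ 20, interest score 13 + 4 + 5 = 22.
Algorithms + Graphics + Compilers + Systems: credit hours 6 + 7 + 2 + 2 = 17 ≤ 20, interest score 13 + 5 + 4 + 5 = 27.
Algorithms + Graphics + Systems: credit hours 6 + 7 + 2 = 15 ≤ 20, interest score 13 + 5 + 5 = 23.
Best is Algorithms, Graphics, Compilers, and Systems with total interest score 27.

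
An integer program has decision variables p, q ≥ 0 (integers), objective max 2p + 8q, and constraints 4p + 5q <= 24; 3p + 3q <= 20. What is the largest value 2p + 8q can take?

The continuous relaxation peaks at (0, 4.8) with value 38.40; rounding to a feasible lattice point costs some objective.
(p,q)=(1,4): 4·1+5·4=24≤24, 3·1+3·4=15≤20, objective 34.
(p,q)=(0,4): 4·0+5·4=20≤24, 3·0+3·4=12≤20, objective 32.
(p,q)=(2,3): 4·2+5·3=23≤24, 3·2+3·3=15≤20, objective 28.
(p,q)=(1,3): 4·1+5·3=19≤24, 3·1+3·3=12≤20, objective 26.
Maximum is 34 at (p,q)=(1,4).

34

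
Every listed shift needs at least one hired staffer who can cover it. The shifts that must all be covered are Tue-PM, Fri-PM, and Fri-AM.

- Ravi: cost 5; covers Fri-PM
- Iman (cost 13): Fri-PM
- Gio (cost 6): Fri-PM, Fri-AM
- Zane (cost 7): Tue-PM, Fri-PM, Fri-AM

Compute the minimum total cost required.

This is an integer covering problem.
Zane alone covers Tue-PM, Fri-PM, Fri-AM — every shift.
Total cost: 7.
No cover costs less than 7.

7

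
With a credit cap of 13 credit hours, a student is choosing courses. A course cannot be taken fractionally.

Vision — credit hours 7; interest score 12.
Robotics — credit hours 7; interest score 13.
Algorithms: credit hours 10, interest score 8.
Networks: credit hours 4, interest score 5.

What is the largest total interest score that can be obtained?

This is an integer program with binary decision variables.
Allowing fractional choices, the relaxed optimum would be about 23.3, but courses are indivisible.
Robotics + Networks: credit hours 7 + 4 = 11 ≤ 13, interest score 13 + 5 = 18.
Robotics: credit hours 7 ≤ 13, interest score 13.
Vision + Networks: credit hours 7 + 4 = 11 ≤ 13, interest score 12 + 5 = 17.
Best is Robotics and Networks with total interest score 18.

18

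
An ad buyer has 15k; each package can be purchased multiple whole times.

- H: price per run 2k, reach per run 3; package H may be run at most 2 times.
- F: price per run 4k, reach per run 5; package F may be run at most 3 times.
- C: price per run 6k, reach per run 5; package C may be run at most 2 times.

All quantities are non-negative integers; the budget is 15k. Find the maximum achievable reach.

18

2×H, 1×F, and 1×C: price 14 ≤ 15, reach 2·3 + 1·5 + 1·5 = 16.
1×H and 3×F: price 14 ≤ 15, reach 1·3 + 3·5 = 18.
Best is 18.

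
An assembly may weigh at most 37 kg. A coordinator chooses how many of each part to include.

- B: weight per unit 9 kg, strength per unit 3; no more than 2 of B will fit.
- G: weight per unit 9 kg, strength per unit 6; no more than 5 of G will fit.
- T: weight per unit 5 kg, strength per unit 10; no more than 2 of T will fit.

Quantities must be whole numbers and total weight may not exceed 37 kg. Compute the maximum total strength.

38

1×B, 2×G, and 2×T: weight 37 ≤ 37, strength 1·3 + 2·6 + 2·10 = 35.
3×G and 2×T: weight 37 ≤ 37, strength 3·6 + 2·10 = 38.
Best is 38.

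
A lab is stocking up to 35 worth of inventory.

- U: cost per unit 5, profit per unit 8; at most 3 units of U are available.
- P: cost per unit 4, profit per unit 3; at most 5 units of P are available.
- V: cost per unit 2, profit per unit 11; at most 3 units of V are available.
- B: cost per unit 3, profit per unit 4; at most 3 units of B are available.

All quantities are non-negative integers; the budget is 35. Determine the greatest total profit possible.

72

This is a bounded integer knapsack.
V has the best ratio (11/2); taking only V gives at most 3×11 = 33 (stopped by the supply cap of 3).
Mixing does better — 3×U, 1×P, 3×V, and 3×B: cost 34 ≤ 35, profit 3·8 + 1·3 + 3·11 + 3·4 = 72.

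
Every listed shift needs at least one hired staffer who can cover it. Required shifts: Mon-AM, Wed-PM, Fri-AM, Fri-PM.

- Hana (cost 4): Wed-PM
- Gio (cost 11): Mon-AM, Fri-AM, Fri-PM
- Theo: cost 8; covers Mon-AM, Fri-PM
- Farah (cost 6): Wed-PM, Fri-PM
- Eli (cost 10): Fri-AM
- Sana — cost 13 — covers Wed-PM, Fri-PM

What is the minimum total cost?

The greedy cost-per-new-shift heuristic would pick Farah and Gio for 17, but a cheaper cover exists.
Choose Hana and Gio: together they cover Mon-AM, Wed-PM, Fri-AM, Fri-PM — every shift.
Total cost: 4 + 11 = 15.
No cover costs less than 15.

15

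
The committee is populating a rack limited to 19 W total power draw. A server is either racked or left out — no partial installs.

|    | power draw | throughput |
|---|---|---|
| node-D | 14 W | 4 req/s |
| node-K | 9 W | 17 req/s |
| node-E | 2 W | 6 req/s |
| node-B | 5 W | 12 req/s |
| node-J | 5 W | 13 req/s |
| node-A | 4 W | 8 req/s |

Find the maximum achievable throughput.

42

Allowing fractional choices, the relaxed optimum would be about 44.7, but servers are indivisible.
node-K + node-B + node-J: power draw 9 + 5 + 5 = 19 ≤ 19, throughput 17 + 12 + 13 = 42.
node-E + node-B + node-J + node-A: power draw 2 + 5 + 5 + 4 = 16 ≤ 19, throughput 6 + 12 + 13 + 8 = 39.
Best is node-K, node-B, and node-J with total throughput 42.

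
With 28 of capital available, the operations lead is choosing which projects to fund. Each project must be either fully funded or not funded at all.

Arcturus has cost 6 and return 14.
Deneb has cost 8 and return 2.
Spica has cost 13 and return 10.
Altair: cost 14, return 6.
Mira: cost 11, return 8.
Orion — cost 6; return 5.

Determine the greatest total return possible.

Allowing fractional choices, the relaxed optimum would be about 31.2, but projects are indivisible.
Arcturus + Spica + Orion: cost 6 + 13 + 6 = 25 ≤ 28, return 14 + 10 + 5 = 29.
Arcturus + Mira + Orion: cost 6 + 11 + 6 = 23 ≤ 28, return 14 + 8 + 5 = 27.
Best is Arcturus, Spica, and Orion with total return 29.

29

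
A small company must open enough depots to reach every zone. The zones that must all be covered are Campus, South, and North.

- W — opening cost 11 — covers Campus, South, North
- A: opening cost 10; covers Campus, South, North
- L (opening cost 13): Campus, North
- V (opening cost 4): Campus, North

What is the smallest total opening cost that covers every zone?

A alone covers Campus, South, North — every zone.
Total opening cost: 10.

10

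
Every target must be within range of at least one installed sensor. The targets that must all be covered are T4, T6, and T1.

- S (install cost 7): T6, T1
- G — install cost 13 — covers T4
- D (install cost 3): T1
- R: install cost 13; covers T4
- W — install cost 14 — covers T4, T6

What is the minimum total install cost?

This is an integer covering problem.
Choose D and W: together they cover T4, T6, T1 — every target.
Total install cost: 3 + 14 = 17.

17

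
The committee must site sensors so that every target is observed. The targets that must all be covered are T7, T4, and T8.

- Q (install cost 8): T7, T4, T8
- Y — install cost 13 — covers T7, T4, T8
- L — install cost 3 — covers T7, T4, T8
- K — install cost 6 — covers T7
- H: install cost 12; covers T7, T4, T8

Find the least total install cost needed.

3

L alone covers T7, T4, T8 — every target.
Total install cost: 3.
No cover costs less than 3.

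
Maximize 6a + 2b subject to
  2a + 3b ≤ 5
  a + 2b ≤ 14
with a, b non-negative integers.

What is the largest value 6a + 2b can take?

12

(a,b)=(2,0) is feasible, giving 12.
(a,b)=(1,1) is feasible, giving 8.
(a,b)=(1,0) is feasible, giving 6.
No feasible integer point exceeds 12.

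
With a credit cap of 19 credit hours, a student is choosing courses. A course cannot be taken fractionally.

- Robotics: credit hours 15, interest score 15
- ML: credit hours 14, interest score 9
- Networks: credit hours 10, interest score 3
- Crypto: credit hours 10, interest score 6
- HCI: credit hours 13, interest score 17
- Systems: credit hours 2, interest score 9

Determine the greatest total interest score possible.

Take HCI and Systems: credit hours 13 + 2 = 15 ≤ 19, interest score 17 + 9 = 26.
No other feasible combination does better.

26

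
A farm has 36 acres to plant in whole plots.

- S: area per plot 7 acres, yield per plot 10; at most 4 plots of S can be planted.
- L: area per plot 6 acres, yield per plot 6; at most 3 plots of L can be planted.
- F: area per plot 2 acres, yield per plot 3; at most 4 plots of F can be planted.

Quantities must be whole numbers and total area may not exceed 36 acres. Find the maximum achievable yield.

This is a bounded integer knapsack.
F has the best ratio (3/2); taking only F gives at most 4×3 = 12 (stopped by the supply cap of 4).
Mixing does better — 4×S and 4×F: area 36 ≤ 36, yield 4·10 + 4·3 = 52.

52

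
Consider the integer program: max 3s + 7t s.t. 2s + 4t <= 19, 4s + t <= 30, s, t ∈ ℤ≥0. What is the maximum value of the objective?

Relaxing integrality, the LP optimum is 33.25 at (s,t) = (0, 4.75), which is not an integer point.
(s,t)=(1,4): 2·1+4·4=18≤19, 4·1+1·4=8≤30, objective 31.
(s,t)=(0,4): 2·0+4·4=16≤19, 4·0+1·4=4≤30, objective 28.
(s,t)=(2,3): 2·2+4·3=16≤19, 4·2+1·3=11≤30, objective 27.
The best lattice point is (1,4), giving 31.

31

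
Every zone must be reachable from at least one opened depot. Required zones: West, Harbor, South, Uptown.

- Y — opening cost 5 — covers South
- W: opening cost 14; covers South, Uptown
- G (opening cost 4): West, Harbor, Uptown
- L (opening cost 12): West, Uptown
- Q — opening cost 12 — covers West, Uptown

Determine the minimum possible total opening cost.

9

Choose Y and G: together they cover West, Harbor, South, Uptown — every zone.
Total opening cost: 5 + 4 = 9.
No cover costs less than 9.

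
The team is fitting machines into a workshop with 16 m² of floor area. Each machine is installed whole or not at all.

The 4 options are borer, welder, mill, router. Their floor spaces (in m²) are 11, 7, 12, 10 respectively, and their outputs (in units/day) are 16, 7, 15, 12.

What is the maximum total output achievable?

16

Allowing fractional choices, the relaxed optimum would be about 22.2, but machines are indivisible.
mill: floor space 12 ≤ 16, output 15.
borer: floor space 11 ≤ 16, output 16.
Best is borer with total output 16.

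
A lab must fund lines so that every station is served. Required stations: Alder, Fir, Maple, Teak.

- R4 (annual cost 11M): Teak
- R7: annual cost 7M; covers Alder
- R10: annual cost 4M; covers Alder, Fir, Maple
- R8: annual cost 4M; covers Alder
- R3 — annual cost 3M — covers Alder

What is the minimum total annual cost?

Choose R4 and R10: together they cover Alder, Fir, Maple, Teak — every station.
Total annual cost: 11 + 4 = 15.
No cover costs less than 15.

15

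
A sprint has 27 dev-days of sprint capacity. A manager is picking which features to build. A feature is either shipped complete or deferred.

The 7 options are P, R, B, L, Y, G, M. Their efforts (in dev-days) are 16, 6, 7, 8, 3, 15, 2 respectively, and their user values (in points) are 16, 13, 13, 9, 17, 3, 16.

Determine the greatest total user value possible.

68

This is a 0-1 knapsack instance.
Take R, B, L, Y, and M: effort 6 + 7 + 8 + 3 + 2 = 26 ≤ 27, user value 13 + 13 + 9 + 17 + 16 = 68.
No other feasible combination does better.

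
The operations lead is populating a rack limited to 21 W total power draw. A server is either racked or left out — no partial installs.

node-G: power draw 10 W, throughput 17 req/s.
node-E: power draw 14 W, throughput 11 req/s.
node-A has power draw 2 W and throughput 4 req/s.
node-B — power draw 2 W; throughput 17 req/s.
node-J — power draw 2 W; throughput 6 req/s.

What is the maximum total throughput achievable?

44

Allowing fractional choices, the relaxed optimum would be about 47.9, but servers are indivisible.
node-G + node-B + node-J: power draw 10 + 2 + 2 = 14 ≤ 21, throughput 17 + 17 + 6 = 40.
node-G + node-A + node-B + node-J: power draw 10 + 2 + 2 + 2 = 16 ≤ 21, throughput 17 + 4 + 17 + 6 = 44.
Best is node-G, node-A, node-B, and node-J with total throughput 44.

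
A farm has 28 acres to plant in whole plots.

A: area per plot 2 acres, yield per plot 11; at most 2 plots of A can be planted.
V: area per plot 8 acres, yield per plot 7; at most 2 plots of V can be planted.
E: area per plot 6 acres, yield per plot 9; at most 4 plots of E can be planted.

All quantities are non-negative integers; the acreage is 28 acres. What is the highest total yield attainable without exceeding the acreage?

58

A has the best ratio (11/2); taking only A gives at most 2×11 = 22 (stopped by the supply cap of 2).
Mixing does better — 2×A and 4×E: area 28 ≤ 28, yield 2·11 + 4·9 = 58.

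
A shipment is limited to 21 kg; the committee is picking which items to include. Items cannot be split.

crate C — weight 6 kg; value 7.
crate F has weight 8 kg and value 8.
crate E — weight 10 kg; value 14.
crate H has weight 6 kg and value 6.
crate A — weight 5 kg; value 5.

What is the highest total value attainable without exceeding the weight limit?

26

Take crate C, crate E, and crate A: weight 6 + 10 + 5 = 21 ≤ 21, value 7 + 14 + 5 = 26.
No other feasible combination does better.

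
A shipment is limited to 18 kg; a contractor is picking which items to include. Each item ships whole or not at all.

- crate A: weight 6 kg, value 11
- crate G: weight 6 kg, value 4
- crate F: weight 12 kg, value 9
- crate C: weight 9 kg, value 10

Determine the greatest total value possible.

Take crate A and crate C: weight 6 + 9 = 15 ≤ 18, value 11 + 10 = 21.
No other feasible combination does better.

21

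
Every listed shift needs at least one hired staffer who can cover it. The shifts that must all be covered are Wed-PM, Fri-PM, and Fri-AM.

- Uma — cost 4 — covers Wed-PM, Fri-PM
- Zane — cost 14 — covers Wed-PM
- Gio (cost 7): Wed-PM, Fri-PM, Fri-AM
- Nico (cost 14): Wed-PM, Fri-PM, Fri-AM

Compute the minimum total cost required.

7

This is a weighted set-cover instance.
The greedy cost-per-new-shift heuristic would pick Uma and Gio for 11, but a cheaper cover exists.
Gio alone covers Wed-PM, Fri-PM, Fri-AM — every shift.
Total cost: 7.
No cover costs less than 7.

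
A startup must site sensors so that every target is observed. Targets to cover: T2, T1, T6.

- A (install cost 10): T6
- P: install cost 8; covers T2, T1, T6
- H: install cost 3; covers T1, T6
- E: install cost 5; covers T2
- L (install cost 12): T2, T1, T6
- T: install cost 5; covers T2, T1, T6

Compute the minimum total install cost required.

The greedy cost-per-new-target heuristic would pick H and E for 8, but a cheaper cover exists.
T alone covers T2, T1, T6 — every target.
Total install cost: 5.
No cover costs less than 5.

5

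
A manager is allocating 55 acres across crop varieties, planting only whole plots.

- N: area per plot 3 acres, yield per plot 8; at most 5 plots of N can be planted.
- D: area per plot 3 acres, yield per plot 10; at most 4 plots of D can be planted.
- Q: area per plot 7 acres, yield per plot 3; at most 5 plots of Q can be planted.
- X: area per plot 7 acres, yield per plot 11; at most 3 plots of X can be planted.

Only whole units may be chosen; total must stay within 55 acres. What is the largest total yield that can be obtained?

116

This is a bounded integer knapsack.
Take 5×N, 4×D, 1×Q, and 3×X: area 55 ≤ 55, yield 5·8 + 4·10 + 1·3 + 3·11 = 116.
D has the best ratio (10/3) and is taken to its limit of 4; remaining capacity is filled optimally with the others.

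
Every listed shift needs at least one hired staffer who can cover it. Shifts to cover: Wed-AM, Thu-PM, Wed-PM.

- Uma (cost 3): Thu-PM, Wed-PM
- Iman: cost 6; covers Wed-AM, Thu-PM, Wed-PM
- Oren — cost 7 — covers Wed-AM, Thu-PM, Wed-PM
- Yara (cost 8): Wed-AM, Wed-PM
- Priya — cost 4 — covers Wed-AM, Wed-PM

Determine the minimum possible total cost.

The greedy cost-per-new-shift heuristic would pick Uma and Priya for 7, but a cheaper cover exists.
Iman alone covers Wed-AM, Thu-PM, Wed-PM — every shift.
Total cost: 6.
No cover costs less than 6.

6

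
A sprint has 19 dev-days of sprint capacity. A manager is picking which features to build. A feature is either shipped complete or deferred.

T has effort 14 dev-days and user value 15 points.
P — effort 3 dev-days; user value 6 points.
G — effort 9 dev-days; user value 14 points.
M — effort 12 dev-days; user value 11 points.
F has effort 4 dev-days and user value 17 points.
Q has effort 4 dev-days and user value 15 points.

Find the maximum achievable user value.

46

Allowing fractional choices, the relaxed optimum would be about 50.4, but features are indivisible.
P + F + Q: effort 3 + 4 + 4 = 11 ≤ 19, user value 6 + 17 + 15 = 38.
G + F + Q: effort 9 + 4 + 4 = 17 ≤ 19, user value 14 + 17 + 15 = 46.
P + G + F: effort 3 + 9 + 4 = 16 ≤ 19, user value 6 + 14 + 17 = 37.
Best is G, F, and Q with total user value 46.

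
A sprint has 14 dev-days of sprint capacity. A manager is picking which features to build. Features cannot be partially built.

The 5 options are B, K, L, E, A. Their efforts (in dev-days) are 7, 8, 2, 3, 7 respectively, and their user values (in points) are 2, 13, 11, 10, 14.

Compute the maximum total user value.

Allowing fractional choices, the relaxed optimum would be about 38.2, but features are indivisible.
L + E + A: effort 2 + 3 + 7 = 12 ≤ 14, user value 11 + 10 + 14 = 35.
K + L + E: effort 8 + 2 + 3 = 13 ≤ 14, user value 13 + 11 + 10 = 34.
L + A: effort 2 + 7 = 9 ≤ 14, user value 11 + 14 = 25.
Best is L, E, and A with total user value 35.

35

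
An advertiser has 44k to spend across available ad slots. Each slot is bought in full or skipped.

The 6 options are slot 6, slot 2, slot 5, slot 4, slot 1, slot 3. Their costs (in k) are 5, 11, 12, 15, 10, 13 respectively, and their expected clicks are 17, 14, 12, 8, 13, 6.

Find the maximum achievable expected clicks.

56

Treat it as a binary knapsack problem.
Allowing fractional choices, the relaxed optimum would be about 59.2, but ad slots are indivisible.
slot 6 + slot 2 + slot 5 + slot 4: cost 5 + 11 + 12 + 15 = 43 ≤ 44, expected clicks 17 + 14 + 12 + 8 = 51.
slot 6 + slot 2 + slot 5 + slot 1: cost 5 + 11 + 12 + 10 = 38 ≤ 44, expected clicks 17 + 14 + 12 + 13 = 56.
slot 6 + slot 2 + slot 4 + slot 1: cost 5 + 11 + 15 + 10 = 41 ≤ 44, expected clicks 17 + 14 + 8 + 13 = 52.
Best is slot 6, slot 2, slot 5, and slot 1 with total expected clicks 56.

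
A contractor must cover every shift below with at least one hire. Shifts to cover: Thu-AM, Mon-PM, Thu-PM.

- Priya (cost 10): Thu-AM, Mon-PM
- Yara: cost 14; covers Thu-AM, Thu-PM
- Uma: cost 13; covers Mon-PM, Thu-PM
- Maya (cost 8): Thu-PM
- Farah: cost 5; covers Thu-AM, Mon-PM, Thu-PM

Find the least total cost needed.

5

This is an integer covering problem.
Farah alone covers Thu-AM, Mon-PM, Thu-PM — every shift.
Total cost: 5.
No cover costs less than 5.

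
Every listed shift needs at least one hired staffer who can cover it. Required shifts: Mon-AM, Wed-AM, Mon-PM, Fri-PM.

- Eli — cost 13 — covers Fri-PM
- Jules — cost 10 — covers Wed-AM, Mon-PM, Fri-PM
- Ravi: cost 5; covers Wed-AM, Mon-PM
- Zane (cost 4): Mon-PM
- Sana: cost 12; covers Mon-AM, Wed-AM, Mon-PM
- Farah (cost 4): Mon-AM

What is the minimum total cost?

14

The greedy cost-per-new-shift heuristic would pick Ravi, Farah, and Jules for 19, but a cheaper cover exists.
Choose Jules and Farah: together they cover Mon-AM, Wed-AM, Mon-PM, Fri-PM — every shift.
Total cost: 10 + 4 = 14.
No cover costs less than 14.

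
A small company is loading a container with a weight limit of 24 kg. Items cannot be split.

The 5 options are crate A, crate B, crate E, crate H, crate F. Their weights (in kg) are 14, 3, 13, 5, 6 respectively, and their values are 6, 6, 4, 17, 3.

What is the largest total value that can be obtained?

29

Allowing fractional choices, the relaxed optimum would be about 30.3, but items are indivisible.
crate B + crate H + crate F: weight 3 + 5 + 6 = 14 ≤ 24, value 6 + 17 + 3 = 26.
crate A + crate B + crate H: weight 14 + 3 + 5 = 22 ≤ 24, value 6 + 6 + 17 = 29.
crate B + crate E + crate H: weight 3 + 13 + 5 = 21 ≤ 24, value 6 + 4 + 17 = 27.
Best is crate A, crate B, and crate H with total value 29.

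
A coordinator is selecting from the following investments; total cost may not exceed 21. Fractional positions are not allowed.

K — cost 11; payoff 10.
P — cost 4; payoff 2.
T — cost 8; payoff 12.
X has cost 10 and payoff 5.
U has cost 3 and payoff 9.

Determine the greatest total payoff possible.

Allowing fractional choices, the relaxed optimum would be about 30.1, but investments are indivisible.
T + X + U: cost 8 + 10 + 3 = 21 ≤ 21, payoff 12 + 5 + 9 = 26.
P + T + U: cost 4 + 8 + 3 = 15 ≤ 21, payoff 2 + 12 + 9 = 23.
K + T: cost 11 + 8 = 19 ≤ 21, payoff 10 + 12 = 22.
Best is T, X, and U with total payoff 26.

26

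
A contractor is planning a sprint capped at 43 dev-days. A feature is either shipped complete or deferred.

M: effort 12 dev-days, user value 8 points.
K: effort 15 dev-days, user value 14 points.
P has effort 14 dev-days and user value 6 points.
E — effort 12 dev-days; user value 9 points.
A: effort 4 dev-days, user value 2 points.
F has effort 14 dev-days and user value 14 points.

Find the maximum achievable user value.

37

This is a 0-1 knapsack instance.
K + P + F: effort 15 + 14 + 14 = 43 ≤ 43, user value 14 + 6 + 14 = 34.
K + E + F: effort 15 + 12 + 14 = 41 ≤ 43, user value 14 + 9 + 14 = 37.
M + K + F: effort 12 + 15 + 14 = 41 ≤ 43, user value 8 + 14 + 14 = 36.
Best is K, E, and F with total user value 37.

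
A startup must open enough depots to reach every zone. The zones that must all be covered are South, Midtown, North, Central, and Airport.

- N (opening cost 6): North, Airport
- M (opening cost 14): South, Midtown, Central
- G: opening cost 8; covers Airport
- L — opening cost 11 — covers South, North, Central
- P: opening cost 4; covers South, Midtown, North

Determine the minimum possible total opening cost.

This is a weighted set-cover instance.
Choose N and M: together they cover South, Midtown, North, Central, Airport — every zone.
Total opening cost: 6 + 14 = 20.

20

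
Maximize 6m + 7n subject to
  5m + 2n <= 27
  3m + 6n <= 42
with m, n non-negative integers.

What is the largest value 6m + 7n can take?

(m,n)=(2,6) is feasible, giving 54.
(m,n)=(3,5) is feasible, giving 53.
(m,n)=(1,6) is feasible, giving 48.
The best lattice point is (2,6), giving 54.

54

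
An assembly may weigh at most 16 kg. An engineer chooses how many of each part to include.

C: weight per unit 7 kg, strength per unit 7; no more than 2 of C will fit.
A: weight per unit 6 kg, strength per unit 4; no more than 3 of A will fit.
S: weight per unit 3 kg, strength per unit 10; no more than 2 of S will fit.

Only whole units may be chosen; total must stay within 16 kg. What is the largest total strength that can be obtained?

This is a bounded integer knapsack.
1×A and 2×S: weight 12 ≤ 16, strength 1·4 + 2·10 = 24.
1×C and 2×S: weight 13 ≤ 16, strength 1·7 + 2·10 = 27.
Best is 27.

27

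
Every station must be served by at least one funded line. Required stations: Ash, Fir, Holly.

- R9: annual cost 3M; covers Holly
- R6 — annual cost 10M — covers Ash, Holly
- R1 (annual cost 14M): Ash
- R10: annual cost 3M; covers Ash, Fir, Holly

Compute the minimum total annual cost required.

This is an integer covering problem.
R10 alone covers Ash, Fir, Holly — every station.
Total annual cost: 3.
No cover costs less than 3.

3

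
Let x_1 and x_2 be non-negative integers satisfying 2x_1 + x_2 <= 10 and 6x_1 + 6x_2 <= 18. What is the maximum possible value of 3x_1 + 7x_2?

21

(x_1,x_2)=(0,3): 2·0+1·3=3≤10, 6·0+6·3=18≤18, objective 21.
(x_1,x_2)=(1,2): 2·1+1·2=4≤10, 6·1+6·2=18≤18, objective 17.
(x_1,x_2)=(0,2): 2·0+1·2=2≤10, 6·0+6·2=12≤18, objective 14.
The best lattice point is (0,3), giving 21.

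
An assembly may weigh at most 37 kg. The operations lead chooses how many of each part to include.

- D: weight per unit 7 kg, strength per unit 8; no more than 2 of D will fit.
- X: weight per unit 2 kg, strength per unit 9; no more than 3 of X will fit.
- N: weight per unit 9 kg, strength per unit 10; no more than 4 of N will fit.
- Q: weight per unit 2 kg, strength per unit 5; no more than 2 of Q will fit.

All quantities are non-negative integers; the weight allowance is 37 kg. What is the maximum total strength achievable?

This is a bounded integer knapsack.
Take 3×X, 3×N, and 2×Q: weight 37 ≤ 37, strength 3·9 + 3·10 + 2·5 = 67.
X has the best ratio (9/2) and is taken to its limit of 3; remaining capacity is filled optimally with the others.

67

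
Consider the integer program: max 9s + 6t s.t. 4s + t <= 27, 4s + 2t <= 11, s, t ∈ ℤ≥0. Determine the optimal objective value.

30

The continuous relaxation peaks at (0, 5.5) with value 33.00; rounding to a feasible lattice point costs some objective.
(s,t)=(0,5): 4·0+1·5=5≤27, 4·0+2·5=10≤11, objective 30.
(s,t)=(0,4): 4·0+1·4=4≤27, 4·0+2·4=8≤11, objective 24.
The best lattice point is (0,5), giving 30.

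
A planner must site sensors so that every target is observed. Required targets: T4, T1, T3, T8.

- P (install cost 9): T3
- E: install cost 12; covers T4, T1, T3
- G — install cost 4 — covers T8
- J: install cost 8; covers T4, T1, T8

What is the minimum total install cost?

16

This is a weighted set-cover instance.
The greedy cost-per-new-target heuristic would pick J and P for 17, but a cheaper cover exists.
Choose E and G: together they cover T4, T1, T3, T8 — every target.
Total install cost: 12 + 4 = 16.
No cover costs less than 16.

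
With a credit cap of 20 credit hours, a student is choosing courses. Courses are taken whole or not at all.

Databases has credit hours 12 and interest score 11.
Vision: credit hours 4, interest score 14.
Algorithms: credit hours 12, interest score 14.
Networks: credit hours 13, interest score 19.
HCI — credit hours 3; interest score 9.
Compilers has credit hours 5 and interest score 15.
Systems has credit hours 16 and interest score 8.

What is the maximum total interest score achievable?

42

Algorithms + HCI + Compilers: credit hours 12 + 3 + 5 = 20 ≤ 20, interest score 14 + 9 + 15 = 38.
Vision + Networks + HCI: credit hours 4 + 13 + 3 = 20 ≤ 20, interest score 14 + 19 + 9 = 42.
Vision + HCI + Compilers: credit hours 4 + 3 + 5 = 12 ≤ 20, interest score 14 + 9 + 15 = 38.
Best is Vision, Networks, and HCI with total interest score 42.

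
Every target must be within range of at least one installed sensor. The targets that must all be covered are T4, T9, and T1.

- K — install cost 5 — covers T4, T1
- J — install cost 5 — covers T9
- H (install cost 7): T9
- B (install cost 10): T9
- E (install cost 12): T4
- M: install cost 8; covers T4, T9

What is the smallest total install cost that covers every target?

10

Choose K and J: together they cover T4, T9, T1 — every target.
Total install cost: 5 + 5 = 10.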